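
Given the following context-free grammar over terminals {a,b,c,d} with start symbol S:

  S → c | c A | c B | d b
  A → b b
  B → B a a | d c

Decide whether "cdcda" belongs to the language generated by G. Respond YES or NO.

Convert to CNF:
  S -> T2 T0 | T3 A | T3 B | c
  A -> T0 T0
  B -> B X4 | T2 T3
  T0 -> b
  T1 -> a
  T2 -> d
  T3 -> c
  X4 -> T1 T1

Fill CYK table bottom-up:
  cell(0,0) c: {S,T3}  orig:{S}
  cell(1,1) d: {T2}  orig:{}
  cell(2,2) c: {S,T3}  orig:{S}
  cell(3,3) d: {T2}  orig:{}
  cell(4,4) a: {T1}  orig:{}
  cell(0,1) cd: ∅
  cell(1,2) dc: {B}
  cell(2,3) cd: ∅
  cell(3,4) da: ∅
  cell(0,2) cdc: {S}
  cell(1,3) dcd: ∅
  cell(2,4) cda: ∅
  cell(0,3) cdcd: ∅
  cell(1,4) dcda: ∅
  cell(0,4) cdcda: ∅

S ∉ T[0,4] ⇒ NO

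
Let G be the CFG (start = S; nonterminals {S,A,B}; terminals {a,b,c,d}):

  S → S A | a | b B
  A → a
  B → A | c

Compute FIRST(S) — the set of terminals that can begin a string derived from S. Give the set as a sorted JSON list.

FIRST iteration:
pass 1:
  A via A→a: +{a}
  B via B→A: +{a}
  B via B→c: +{c}
  S via S→a: +{a}
  S via S→b B: +{b}
  FIRST[S]={a,b}  FIRST[A]={a}  FIRST[B]={a,c}
pass 2: (no change)
  FIRST[S]={a,b}  FIRST[A]={a}  FIRST[B]={a,c}

FIRST(S) = ["a", "b"]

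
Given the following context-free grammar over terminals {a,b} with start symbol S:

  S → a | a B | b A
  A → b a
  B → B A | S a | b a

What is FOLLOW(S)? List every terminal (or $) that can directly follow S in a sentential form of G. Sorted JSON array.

FIRST sets, iterate to fixpoint:
round 1:
  A via A→b a: +{b}
  B via B→b a: +{b}
  S via S→a: +{a}
  S via S→b A: +{b}
  S: {a,b}  A: {b}  B: {b}
round 2:
  B via B→S a: +{a}
  S: {a,b}  A: {b}  B: {a,b}
round 3: (stable)
  S: {a,b}  A: {b}  B: {a,b}

Compute FOLLOW by fixpoint:
FOLLOW(S) := {$}
iter 1:
  B→B A: FOLLOW(B) ⊇ FIRST(A) = {b}; new: +{b}
  B→B A: FOLLOW(A) ⊇ FOLLOW(B) ⊇ {b}; new: +{b}
  B→S a: FOLLOW(S) ⊇ FIRST(a) = {a}; new: +{a}
  S→a B: FOLLOW(B) ⊇ FOLLOW(S) ⊇ {$,a}; new: +{$,a}
  S→b A: FOLLOW(A) ⊇ FOLLOW(S) ⊇ {$,a}; new: +{$,a}
  FOLLOW[S]={$,a}  FOLLOW[A]={$,a,b}  FOLLOW[B]={$,a,b}
iter 2: done
  FOLLOW[S]={$,a}  FOLLOW[A]={$,a,b}  FOLLOW[B]={$,a,b}

FOLLOW(S) = ["$", "a"]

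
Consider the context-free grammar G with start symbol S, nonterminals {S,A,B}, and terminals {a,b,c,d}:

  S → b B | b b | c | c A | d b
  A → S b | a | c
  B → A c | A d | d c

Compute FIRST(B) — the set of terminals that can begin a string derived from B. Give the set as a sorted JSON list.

FIRST iteration:
iter 1:
  A via A→a: +{a}
  A via A→c: +{c}
  B via B→A c: +{a,c}
  B via B→d c: +{d}
  S via S→b B: +{b}
  S via S→c: +{c}
  S via S→d b: +{d}
  FIRST(S)={b,c,d}  FIRST(A)={a,c}  FIRST(B)={a,c,d}
iter 2:
  A via A→S b: +{b,d}
  B via B→A c: +{b}
  FIRST(S)={b,c,d}  FIRST(A)={a,b,c,d}  FIRST(B)={a,b,c,d}
iter 3: done
  FIRST(S)={b,c,d}  FIRST(A)={a,b,c,d}  FIRST(B)={a,b,c,d}

FIRST(B) = ["a", "b", "c", "d"]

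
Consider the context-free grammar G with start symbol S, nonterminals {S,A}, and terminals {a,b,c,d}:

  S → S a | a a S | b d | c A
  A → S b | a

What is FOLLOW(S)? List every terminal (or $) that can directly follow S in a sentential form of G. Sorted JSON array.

Compute FIRST by fixpoint:
pass 1:
  A via A→a: +{a}
  S via S→a a S: +{a}
  S via S→b d: +{b}
  S via S→c A: +{c}
  FIRST(S)={a,b,c}  FIRST(A)={a}
pass 2:
  A via A→S b: +{b,c}
  FIRST(S)={a,b,c}  FIRST(A)={a,b,c}
pass 3: (no change)
  FIRST(S)={a,b,c}  FIRST(A)={a,b,c}

FOLLOW sets:
FOLLOW(S) := {$}
pass 1:
  A→S b: FOLLOW(S) ⊇ FIRST(b) = {b}; new: +{b}
  S→S a: FOLLOW(S) ⊇ FIRST(a) = {a}; new: +{a}
  S→c A: FOLLOW(A) ⊇ FOLLOW(S) ⊇ {$,a,b}; new: +{$,a,b}
  S: {$,a,b}  A: {$,a,b}
pass 2: (no change)
  S: {$,a,b}  A: {$,a,b}

FOLLOW(S) = ["$", "a", "b"]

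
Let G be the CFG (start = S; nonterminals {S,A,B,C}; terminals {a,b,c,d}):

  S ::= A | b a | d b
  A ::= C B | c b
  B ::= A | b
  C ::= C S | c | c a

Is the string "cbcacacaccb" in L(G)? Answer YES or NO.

CNF form of G:
  S -> C B | T0 T1 | T1 T2 | T3 T1
  A -> C B | T0 T1
  B -> C B | T0 T1 | b
  C -> C S | T0 T2 | c
  T0 -> c
  T1 -> b
  T2 -> a
  T3 -> d

Fill CYK table bottom-up:
  [0..0]={C,T0}  "c"  orig:{C}
  [1..1]={B,T1}  "b"  orig:{B}
  [2..2]={C,T0}  "c"  orig:{C}
  [3..3]={T2}  "a"  orig:{}
  [4..4]={C,T0}  "c"  orig:{C}
  [5..5]={T2}  "a"  orig:{}
  [6..6]={C,T0}  "c"  orig:{C}
  [7..7]={T2}  "a"  orig:{}
  [8..8]={C,T0}  "c"  orig:{C}
  [9..9]={C,T0}  "c"  orig:{C}
  [10..10]={B,T1}  "b"  orig:{B}
  [0..1]={A,B,S}  "cb"
  [1..2]=∅  "bc"
  [2..3]={C}  "ca"
  [3..4]=∅  "ac"
  [4..5]={C}  "ca"
  [5..6]=∅  "ac"
  [6..7]={C}  "ca"
  [7..8]=∅  "ac"
  [8..9]=∅  "cc"
  [9..10]={A,B,S}  "cb"
  [0..2]=∅  "cbc"
  [1..3]=∅  "bca"
  [2..4]=∅  "cac"
  [3..5]=∅  "aca"
  [4..6]=∅  "cac"
  [5..7]=∅  "aca"
  [6..8]=∅  "cac"
  [7..9]=∅  "acc"
  [8..10]={A,B,C,S}  "ccb"
  [0..3]=∅  "cbca"
  [1..4]=∅  "bcac"
  [2..5]=∅  "caca"
  [3..6]=∅  "acac"
  [4..7]=∅  "caca"
  [5..8]=∅  "acac"
  [6..9]=∅  "cacc"
  [7..10]=∅  "accb"
  [0..4]=∅  "cbcac"
  [1..5]=∅  "bcaca"
  [2..6]=∅  "cacac"
  [3..7]=∅  "acaca"
  [4..8]=∅  "cacac"
  [5..9]=∅  "acacc"
  [6..10]={A,B,C,S}  "caccb"
  [0..5]=∅  "cbcaca"
  [1..6]=∅  "bcacac"
  [2..7]=∅  "cacaca"
  [3..8]=∅  "acacac"
  [4..9]=∅  "cacacc"
  [5..10]=∅  "acaccb"
  [0..6]=∅  "cbcacac"
  [1..7]=∅  "bcacaca"
  [2..8]=∅  "cacacac"
  [3..9]=∅  "acacacc"
  [4..10]={A,B,C,S}  "cacaccb"
  [0..7]=∅  "cbcacaca"
  [1..8]=∅  "bcacacac"
  [2..9]=∅  "cacacacc"
  [3..10]=∅  "acacaccb"
  [0..8]=∅  "cbcacacac"
  [1..9]=∅  "bcacacacc"
  [2..10]={A,B,C,S}  "cacacaccb"
  [0..9]=∅  "cbcacacacc"
  [1..10]=∅  "bcacacaccb"
  [0..10]=∅  "cbcacacaccb"

S ∉ T[0,10] ⇒ NO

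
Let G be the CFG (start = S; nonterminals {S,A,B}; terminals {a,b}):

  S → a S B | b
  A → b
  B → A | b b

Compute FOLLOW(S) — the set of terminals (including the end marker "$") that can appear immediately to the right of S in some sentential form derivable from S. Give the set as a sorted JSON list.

FIRST iteration:
[1]
  A via A→b: +{b}
  B via B→A: +{b}
  S via S→a S B: +{a}
  S via S→b: +{b}
  FIRST[S]={a,b}  FIRST[A]={b}  FIRST[B]={b}
[2] (stable)
  FIRST[S]={a,b}  FIRST[A]={b}  FIRST[B]={b}

FOLLOW iteration:
initialize: $ ∈ FOLLOW(S)
pass 1:
  S→a S B: FOLLOW(S) ⊇ FIRST(B) = {b}; new: +{b}
  S→a S B: FOLLOW(B) ⊇ FOLLOW(S) ⊇ {$,b}; new: +{$,b}
  FOLLOW[S]={$,b}  FOLLOW[A]={}  FOLLOW[B]={$,b}
pass 2:
  B→A: FOLLOW(A) ⊇ FOLLOW(B) ⊇ {$,b}; new: +{$,b}
  FOLLOW[S]={$,b}  FOLLOW[A]={$,b}  FOLLOW[B]={$,b}
pass 3: — fixpoint
  FOLLOW[S]={$,b}  FOLLOW[A]={$,b}  FOLLOW[B]={$,b}

FOLLOW(S) = ["$", "b"]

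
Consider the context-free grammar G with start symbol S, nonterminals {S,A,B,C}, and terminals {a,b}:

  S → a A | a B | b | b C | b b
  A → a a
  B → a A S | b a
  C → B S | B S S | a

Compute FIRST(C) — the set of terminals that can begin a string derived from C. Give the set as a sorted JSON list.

FIRST iteration:
iter 1:
  A via A→a a: +{a}
  B via B→a A S: +{a}
  B via B→b a: +{b}
  C via C→B S: +{a,b}
  S via S→a A: +{a}
  S via S→b: +{b}
  S: {a,b}  A: {a}  B: {a,b}  C: {a,b}
iter 2: done
  S: {a,b}  A: {a}  B: {a,b}  C: {a,b}

FIRST(C) = ["a", "b"]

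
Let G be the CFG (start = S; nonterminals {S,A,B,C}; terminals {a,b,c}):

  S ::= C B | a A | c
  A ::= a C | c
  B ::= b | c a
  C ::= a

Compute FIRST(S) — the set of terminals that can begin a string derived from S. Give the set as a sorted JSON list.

Compute FIRST by fixpoint:
iter 1:
  A via A→a C: +{a}
  A via A→c: +{c}
  B via B→b: +{b}
  B via B→c a: +{c}
  C via C→a: +{a}
  S via S→C B: +{a}
  S via S→c: +{c}
  FIRST(S)={a,c}  FIRST(A)={a,c}  FIRST(B)={b,c}  FIRST(C)={a}
iter 2: done
  FIRST(S)={a,c}  FIRST(A)={a,c}  FIRST(B)={b,c}  FIRST(C)={a}

FIRST(S) = ["a", "c"]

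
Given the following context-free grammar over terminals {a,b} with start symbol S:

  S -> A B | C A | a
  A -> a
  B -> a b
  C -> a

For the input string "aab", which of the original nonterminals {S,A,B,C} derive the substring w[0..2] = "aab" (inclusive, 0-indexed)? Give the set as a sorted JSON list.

CNF form of G:
  S -> A B | C A | a
  A -> a
  B -> T0 T1
  C -> a
  T0 -> a
  T1 -> b

Fill CYK table bottom-up — only the sub-triangle for w[0..2]:
  cell(0,0) a: {A,C,S,T0}  orig:{A,C,S}
  cell(1,1) a: {A,C,S,T0}  orig:{A,C,S}
  cell(2,2) b: {T1}  orig:{}
  cell(0,1) aa: {S}
  cell(1,2) ab: {B}
  cell(0,2) aab: {S}

Original NTs in T[0,2] deriving "aab": ["S"]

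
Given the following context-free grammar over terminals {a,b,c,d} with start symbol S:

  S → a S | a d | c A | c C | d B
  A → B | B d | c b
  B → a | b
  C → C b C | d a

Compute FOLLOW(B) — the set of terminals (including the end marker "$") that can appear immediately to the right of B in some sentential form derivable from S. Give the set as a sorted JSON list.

FIRST sets, iterate to fixpoint:
iter 1:
  A via A→c b: +{c}
  B via B→a: +{a}
  B via B→b: +{b}
  C via C→d a: +{d}
  S via S→a S: +{a}
  S via S→c A: +{c}
  S via S→d B: +{d}
  FIRST(S)={a,c,d}  FIRST(A)={c}  FIRST(B)={a,b}  FIRST(C)={d}
iter 2:
  A via A→B: +{a,b}
  FIRST(S)={a,c,d}  FIRST(A)={a,b,c}  FIRST(B)={a,b}  FIRST(C)={d}
iter 3: done
  FIRST(S)={a,c,d}  FIRST(A)={a,b,c}  FIRST(B)={a,b}  FIRST(C)={d}

FOLLOW iteration:
seed FOLLOW(S) with $
round 1:
  A→B d: FOLLOW(B) ⊇ FIRST(d) = {d}; new: +{d}
  C→C b C: FOLLOW(C) ⊇ FIRST(b) = {b}; new: +{b}
  S→c A: FOLLOW(A) ⊇ FOLLOW(S) ⊇ {$}; new: +{$}
  S→c C: FOLLOW(C) ⊇ FOLLOW(S) ⊇ {$}; new: +{$}
  S→d B: FOLLOW(B) ⊇ FOLLOW(S) ⊇ {$}; new: +{$}
  FOLLOW[S]={$}  FOLLOW[A]={$}  FOLLOW[B]={$,d}  FOLLOW[C]={$,b}
round 2: (no change)
  FOLLOW[S]={$}  FOLLOW[A]={$}  FOLLOW[B]={$,d}  FOLLOW[C]={$,b}

FOLLOW(B) = ["$", "d"]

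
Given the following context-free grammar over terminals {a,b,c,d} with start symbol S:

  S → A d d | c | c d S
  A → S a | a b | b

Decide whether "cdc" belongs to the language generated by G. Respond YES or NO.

Convert to CNF:
  S -> A X4 | T3 X5 | c
  A -> S T0 | T0 T1 | b
  T0 -> a
  T1 -> b
  T2 -> d
  T3 -> c
  X4 -> T2 T2
  X5 -> T2 S

Fill CYK table bottom-up:
  cell(0,0) c: {S,T3}  orig:{S}
  cell(1,1) d: {T2}  orig:{}
  cell(2,2) c: {S,T3}  orig:{S}
  cell(0,1) cd: ∅
  cell(1,2) dc: {X5}  orig:{}
  cell(0,2) cdc: {S}

S ∈ T[0,2] ⇒ YES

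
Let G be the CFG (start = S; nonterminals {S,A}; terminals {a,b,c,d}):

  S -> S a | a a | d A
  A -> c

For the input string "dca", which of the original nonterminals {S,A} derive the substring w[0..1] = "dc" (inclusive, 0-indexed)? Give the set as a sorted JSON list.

CNF form of G:
  S -> S T0 | T0 T0 | T1 A
  A -> c
  T0 -> a
  T1 -> d

CYK table (by increasing span) — only the sub-triangle for w[0..1]:
  cell(0,0) d: {T1}  orig:{}
  cell(1,1) c: {A}
  cell(0,1) dc: {S}

Original NTs in T[0,1] deriving "dc": ["S"]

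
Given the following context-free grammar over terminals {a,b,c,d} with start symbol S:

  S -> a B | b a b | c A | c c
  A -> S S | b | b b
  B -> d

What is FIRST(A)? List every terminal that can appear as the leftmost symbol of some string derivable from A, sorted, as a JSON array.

FIRST iteration:
[1]
  A via A→b: +{b}
  B via B→d: +{d}
  S via S→a B: +{a}
  S via S→b a b: +{b}
  S via S→c A: +{c}
  FIRST(S)={a,b,c}  FIRST(A)={b}  FIRST(B)={d}
[2]
  A via A→S S: +{a,c}
  FIRST(S)={a,b,c}  FIRST(A)={a,b,c}  FIRST(B)={d}
[3] (no change)
  FIRST(S)={a,b,c}  FIRST(A)={a,b,c}  FIRST(B)={d}

FIRST(A) = ["a", "b", "c"]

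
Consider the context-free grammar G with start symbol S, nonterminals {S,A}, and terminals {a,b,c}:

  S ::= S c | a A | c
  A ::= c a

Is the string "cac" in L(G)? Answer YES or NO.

Convert to CNF:
  S -> S T0 | T1 A | c
  A -> T0 T1
  T0 -> c
  T1 -> a

CYK fill:
  [0..0]={S,T0}  "c"  orig:{S}
  [1..1]={T1}  "a"  orig:{}
  [2..2]={S,T0}  "c"  orig:{S}
  [0..1]={A}  "ca"
  [1..2]=∅  "ac"
  [0..2]=∅  "cac"

S ∉ T[0,2] ⇒ NO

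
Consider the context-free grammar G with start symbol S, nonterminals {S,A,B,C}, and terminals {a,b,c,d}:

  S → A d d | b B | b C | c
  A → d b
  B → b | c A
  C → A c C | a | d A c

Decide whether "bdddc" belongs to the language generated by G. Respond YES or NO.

CNF form of G:
  S -> A X5 | T1 B | T1 C | c
  A -> T0 T1
  B -> T2 A | b
  C -> A X3 | T0 X4 | a
  T0 -> d
  T1 -> b
  T2 -> c
  X3 -> T2 C
  X4 -> A T2
  X5 -> T0 T0

CYK table (by increasing span):
  cell(0,0) b: {B,T1}  orig:{B}
  cell(1,1) d: {T0}  orig:{}
  cell(2,2) d: {T0}  orig:{}
  cell(3,3) d: {T0}  orig:{}
  cell(4,4) c: {S,T2}  orig:{S}
  cell(0,1) bd: ∅
  cell(1,2) dd: {X5}  orig:{}
  cell(2,3) dd: {X5}  orig:{}
  cell(3,4) dc: ∅
  cell(0,2) bdd: ∅
  cell(1,3) ddd: ∅
  cell(2,4) ddc: ∅
  cell(0,3) bddd: ∅
  cell(1,4) dddc: ∅
  cell(0,4) bdddc: ∅

S ∉ T[0,4] ⇒ NO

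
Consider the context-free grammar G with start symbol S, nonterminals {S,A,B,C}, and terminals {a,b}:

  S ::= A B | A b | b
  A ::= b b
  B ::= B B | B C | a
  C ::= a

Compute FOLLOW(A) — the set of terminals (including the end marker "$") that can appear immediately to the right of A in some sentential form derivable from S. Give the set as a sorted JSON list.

FIRST sets, iterate to fixpoint:
round 1:
  A via A→b b: +{b}
  B via B→a: +{a}
  C via C→a: +{a}
  S via S→A B: +{b}
  FIRST[S]={b}  FIRST[A]={b}  FIRST[B]={a}  FIRST[C]={a}
round 2: (no change)
  FIRST[S]={b}  FIRST[A]={b}  FIRST[B]={a}  FIRST[C]={a}

FOLLOW iteration:
seed FOLLOW(S) with $
[1]
  B→B B: FOLLOW(B) ⊇ FIRST(B) = {a}; new: +{a}
  B→B C: FOLLOW(C) ⊇ FOLLOW(B) ⊇ {a}; new: +{a}
  S→A B: FOLLOW(A) ⊇ FIRST(B) = {a}; new: +{a}
  S→A B: FOLLOW(B) ⊇ FOLLOW(S) ⊇ {$}; new: +{$}
  S→A b: FOLLOW(A) ⊇ FIRST(b) = {b}; new: +{b}
  FOLLOW[S]={$}  FOLLOW[A]={a,b}  FOLLOW[B]={$,a}  FOLLOW[C]={a}
[2]
  B→B C: FOLLOW(C) ⊇ FOLLOW(B) ⊇ {$,a}; new: +{$}
  FOLLOW[S]={$}  FOLLOW[A]={a,b}  FOLLOW[B]={$,a}  FOLLOW[C]={$,a}
[3] — fixpoint
  FOLLOW[S]={$}  FOLLOW[A]={a,b}  FOLLOW[B]={$,a}  FOLLOW[C]={$,a}

FOLLOW(A) = ["a", "b"]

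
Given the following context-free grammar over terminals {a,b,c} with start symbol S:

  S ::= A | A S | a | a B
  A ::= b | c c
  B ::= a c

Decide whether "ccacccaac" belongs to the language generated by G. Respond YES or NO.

Convert to CNF:
  S -> A S | T0 T0 | T1 B | a | b
  A -> T0 T0 | b
  B -> T1 T0
  T0 -> c
  T1 -> a

CYK table (by increasing span):
  [0..0]={T0}  "c"  orig:{}
  [1..1]={T0}  "c"  orig:{}
  [2..2]={S,T1}  "a"  orig:{S}
  [3..3]={T0}  "c"  orig:{}
  [4..4]={T0}  "c"  orig:{}
  [5..5]={T0}  "c"  orig:{}
  [6..6]={S,T1}  "a"  orig:{S}
  [7..7]={S,T1}  "a"  orig:{S}
  [8..8]={T0}  "c"  orig:{}
  [0..1]={A,S}  "cc"
  [1..2]=∅  "ca"
  [2..3]={B}  "ac"
  [3..4]={A,S}  "cc"
  [4..5]={A,S}  "cc"
  [5..6]=∅  "ca"
  [6..7]=∅  "aa"
  [7..8]={B}  "ac"
  [0..2]={S}  "cca"
  [1..3]=∅  "cac"
  [2..4]=∅  "acc"
  [3..5]=∅  "ccc"
  [4..6]={S}  "cca"
  [5..7]=∅  "caa"
  [6..8]={S}  "aac"
  [0..3]=∅  "ccac"
  [1..4]=∅  "cacc"
  [2..5]=∅  "accc"
  [3..6]=∅  "ccca"
  [4..7]=∅  "ccaa"
  [5..8]=∅  "caac"
  [0..4]=∅  "ccacc"
  [1..5]=∅  "caccc"
  [2..6]=∅  "accca"
  [3..7]=∅  "cccaa"
  [4..8]={S}  "ccaac"
  [0..5]=∅  "ccaccc"
  [1..6]=∅  "caccca"
  [2..7]=∅  "acccaa"
  [3..8]=∅  "cccaac"
  [0..6]=∅  "ccaccca"
  [1..7]=∅  "cacccaa"
  [2..8]=∅  "acccaac"
  [0..7]=∅  "ccacccaa"
  [1..8]=∅  "cacccaac"
  [0..8]=∅  "ccacccaac"

S ∉ T[0,8] ⇒ NO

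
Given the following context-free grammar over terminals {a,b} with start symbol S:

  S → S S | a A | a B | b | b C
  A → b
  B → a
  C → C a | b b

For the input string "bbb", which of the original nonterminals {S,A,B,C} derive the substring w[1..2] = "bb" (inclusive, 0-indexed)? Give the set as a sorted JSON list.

CNF form of G:
  S -> S S | T0 A | T0 B | T1 C | b
  A -> b
  B -> a
  C -> C T0 | T1 T1
  T0 -> a
  T1 -> b

CYK fill — only the sub-triangle for w[1..2]:
  T[1,1] 'b' = {A,S,T1}  orig:{A,S}
  T[2,2] 'b' = {A,S,T1}  orig:{A,S}
  T[1,2] 'bb' = {C,S}

Original NTs in T[1,2] deriving "bb": ["C", "S"]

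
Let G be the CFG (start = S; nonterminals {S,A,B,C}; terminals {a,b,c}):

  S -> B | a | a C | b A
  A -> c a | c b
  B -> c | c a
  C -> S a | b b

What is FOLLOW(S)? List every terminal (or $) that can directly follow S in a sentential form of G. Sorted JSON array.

FIRST iteration:
[1]
  A via A→c a: +{c}
  B via B→c: +{c}
  C via C→b b: +{b}
  S via S→B: +{c}
  S via S→a: +{a}
  S via S→b A: +{b}
  FIRST[S]={a,b,c}  FIRST[A]={c}  FIRST[B]={c}  FIRST[C]={b}
[2]
  C via C→S a: +{a,c}
  FIRST[S]={a,b,c}  FIRST[A]={c}  FIRST[B]={c}  FIRST[C]={a,b,c}
[3] — fixpoint
  FIRST[S]={a,b,c}  FIRST[A]={c}  FIRST[B]={c}  FIRST[C]={a,b,c}

Compute FOLLOW by fixpoint:
seed FOLLOW(S) with $
iter 1:
  C→S a: FOLLOW(S) ⊇ FIRST(a) = {a}; new: +{a}
  S→B: FOLLOW(B) ⊇ FOLLOW(S) ⊇ {$,a}; new: +{$,a}
  S→a C: FOLLOW(C) ⊇ FOLLOW(S) ⊇ {$,a}; new: +{$,a}
  S→b A: FOLLOW(A) ⊇ FOLLOW(S) ⊇ {$,a}; new: +{$,a}
  FOLLOW[S]={$,a}  FOLLOW[A]={$,a}  FOLLOW[B]={$,a}  FOLLOW[C]={$,a}
iter 2: — fixpoint
  FOLLOW[S]={$,a}  FOLLOW[A]={$,a}  FOLLOW[B]={$,a}  FOLLOW[C]={$,a}

FOLLOW(S) = ["$", "a"]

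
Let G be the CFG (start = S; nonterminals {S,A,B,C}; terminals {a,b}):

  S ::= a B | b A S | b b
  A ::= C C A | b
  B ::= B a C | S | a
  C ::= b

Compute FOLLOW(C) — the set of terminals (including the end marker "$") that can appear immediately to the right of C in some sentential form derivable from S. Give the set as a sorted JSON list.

FIRST iteration:
iter 1:
  A via A→b: +{b}
  B via B→a: +{a}
  C via C→b: +{b}
  S via S→a B: +{a}
  S via S→b A S: +{b}
  S: {a,b}  A: {b}  B: {a}  C: {b}
iter 2:
  B via B→S: +{b}
  S: {a,b}  A: {b}  B: {a,b}  C: {b}
iter 3: (no change)
  S: {a,b}  A: {b}  B: {a,b}  C: {b}

FOLLOW iteration:
FOLLOW(S) := {$}
pass 1:
  A→C C A: FOLLOW(C) ⊇ FIRST(C) = {b}; new: +{b}
  B→B a C: FOLLOW(B) ⊇ FIRST(a) = {a}; new: +{a}
  B→B a C: FOLLOW(C) ⊇ FOLLOW(B) ⊇ {a}; new: +{a}
  B→S: FOLLOW(S) ⊇ FOLLOW(B) ⊇ {a}; new: +{a}
  S→a B: FOLLOW(B) ⊇ FOLLOW(S) ⊇ {$,a}; new: +{$}
  S→b A S: FOLLOW(A) ⊇ FIRST(S) = {a,b}; new: +{a,b}
  S: {$,a}  A: {a,b}  B: {$,a}  C: {a,b}
pass 2:
  B→B a C: FOLLOW(C) ⊇ FOLLOW(B) ⊇ {$,a}; new: +{$}
  S: {$,a}  A: {a,b}  B: {$,a}  C: {$,a,b}
pass 3: done
  S: {$,a}  A: {a,b}  B: {$,a}  C: {$,a,b}

FOLLOW(C) = ["$", "a", "b"]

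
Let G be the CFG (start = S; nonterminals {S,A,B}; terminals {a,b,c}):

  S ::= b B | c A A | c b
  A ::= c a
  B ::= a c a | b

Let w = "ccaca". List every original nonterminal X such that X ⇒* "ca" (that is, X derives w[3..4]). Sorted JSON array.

Convert to CNF:
  S -> T0 T2 | T0 X4 | T2 B
  A -> T0 T1
  B -> T1 X3 | b
  T0 -> c
  T1 -> a
  T2 -> b
  X3 -> T0 T1
  X4 -> A A

Fill CYK table bottom-up, restricted to cells inside w[3..4]:
  [3..3]={T0}  "c"  orig:{}
  [4..4]={T1}  "a"  orig:{}
  [3..4]={A,X3}  "ca"  orig:{A}

Original NTs in T[3,4] deriving "ca": ["A"]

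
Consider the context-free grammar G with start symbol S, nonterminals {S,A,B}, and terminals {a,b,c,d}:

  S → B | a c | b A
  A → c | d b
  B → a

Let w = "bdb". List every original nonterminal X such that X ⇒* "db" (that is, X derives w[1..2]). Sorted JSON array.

CNF form of G:
  S -> T1 A | T2 T3 | a
  A -> T0 T1 | c
  B -> a
  T0 -> d
  T1 -> b
  T2 -> a
  T3 -> c

CYK table (by increasing span), restricted to cells inside w[1..2]:
  T[1,1] 'd' = {T0}  orig:{}
  T[2,2] 'b' = {T1}  orig:{}
  T[1,2] 'db' = {A}

Original NTs in T[1,2] deriving "db": ["A"]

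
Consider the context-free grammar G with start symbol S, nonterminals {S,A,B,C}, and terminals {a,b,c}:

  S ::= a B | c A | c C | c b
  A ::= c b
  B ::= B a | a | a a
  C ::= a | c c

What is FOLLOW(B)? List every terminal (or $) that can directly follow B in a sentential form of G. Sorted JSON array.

FIRST iteration:
round 1:
  A via A→c b: +{c}
  B via B→a: +{a}
  C via C→a: +{a}
  C via C→c c: +{c}
  S via S→a B: +{a}
  S via S→c A: +{c}
  S: {a,c}  A: {c}  B: {a}  C: {a,c}
round 2: (no change)
  S: {a,c}  A: {c}  B: {a}  C: {a,c}

FOLLOW sets:
initialize: $ ∈ FOLLOW(S)
pass 1:
  B→B a: FOLLOW(B) ⊇ FIRST(a) = {a}; new: +{a}
  S→a B: FOLLOW(B) ⊇ FOLLOW(S) ⊇ {$}; new: +{$}
  S→c A: FOLLOW(A) ⊇ FOLLOW(S) ⊇ {$}; new: +{$}
  S→c C: FOLLOW(C) ⊇ FOLLOW(S) ⊇ {$}; new: +{$}
  FOLLOW[S]={$}  FOLLOW[A]={$}  FOLLOW[B]={$,a}  FOLLOW[C]={$}
pass 2: done
  FOLLOW[S]={$}  FOLLOW[A]={$}  FOLLOW[B]={$,a}  FOLLOW[C]={$}

FOLLOW(B) = ["$", "a"]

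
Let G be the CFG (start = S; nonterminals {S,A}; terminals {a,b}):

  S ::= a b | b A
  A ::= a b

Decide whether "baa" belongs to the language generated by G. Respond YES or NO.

CNF form of G:
  S -> T0 T1 | T1 A
  A -> T0 T1
  T0 -> a
  T1 -> b

Fill CYK table bottom-up:
  [0..0]={T1}  "b"  orig:{}
  [1..1]={T0}  "a"  orig:{}
  [2..2]={T0}  "a"  orig:{}
  [0..1]=∅  "ba"
  [1..2]=∅  "aa"
  [0..2]=∅  "baa"

S ∉ T[0,2] ⇒ NO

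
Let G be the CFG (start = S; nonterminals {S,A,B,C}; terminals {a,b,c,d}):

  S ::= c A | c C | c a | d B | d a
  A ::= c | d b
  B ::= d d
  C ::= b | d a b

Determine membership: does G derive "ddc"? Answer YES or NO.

CNF form of G:
  S -> T0 B | T0 T2 | T3 A | T3 C | T3 T2
  A -> T0 T1 | c
  B -> T0 T0
  C -> T0 X4 | b
  T0 -> d
  T1 -> b
  T2 -> a
  T3 -> c
  X4 -> T2 T1

CYK table (by increasing span):
  T[0,0] 'd' = {T0}  orig:{}
  T[1,1] 'd' = {T0}  orig:{}
  T[2,2] 'c' = {A,T3}  orig:{A}
  T[0,1] 'dd' = {B}
  T[1,2] 'dc' = ∅
  T[0,2] 'ddc' = ∅

S ∉ T[0,2] ⇒ NO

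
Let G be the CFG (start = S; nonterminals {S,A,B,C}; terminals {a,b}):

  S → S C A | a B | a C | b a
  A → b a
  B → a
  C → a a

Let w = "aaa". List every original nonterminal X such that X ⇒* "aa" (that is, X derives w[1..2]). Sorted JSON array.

CNF form of G:
  S -> S X2 | T0 T1 | T1 B | T1 C
  A -> T0 T1
  B -> a
  C -> T1 T1
  T0 -> b
  T1 -> a
  X2 -> C A

CYK fill — only the sub-triangle for w[1..2]:
  [1..1]={B,T1}  "a"  orig:{B}
  [2..2]={B,T1}  "a"  orig:{B}
  [1..2]={C,S}  "aa"

Original NTs in T[1,2] deriving "aa": ["C", "S"]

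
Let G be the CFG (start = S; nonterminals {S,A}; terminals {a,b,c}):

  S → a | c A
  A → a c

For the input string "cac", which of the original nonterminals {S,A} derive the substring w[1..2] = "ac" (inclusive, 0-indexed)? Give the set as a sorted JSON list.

Convert to CNF:
  S -> T1 A | a
  A -> T0 T1
  T0 -> a
  T1 -> c

CYK table (by increasing span), restricted to cells inside w[1..2]:
  cell(1,1) a: {S,T0}  orig:{S}
  cell(2,2) c: {T1}  orig:{}
  cell(1,2) ac: {A}

Original NTs in T[1,2] deriving "ac": ["A"]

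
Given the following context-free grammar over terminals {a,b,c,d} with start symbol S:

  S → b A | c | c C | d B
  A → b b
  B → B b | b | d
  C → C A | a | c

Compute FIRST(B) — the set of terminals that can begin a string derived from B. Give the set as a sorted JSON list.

FIRST iteration:
pass 1:
  A via A→b b: +{b}
  B via B→b: +{b}
  B via B→d: +{d}
  C via C→a: +{a}
  C via C→c: +{c}
  S via S→b A: +{b}
  S via S→c: +{c}
  S via S→d B: +{d}
  FIRST[S]={b,c,d}  FIRST[A]={b}  FIRST[B]={b,d}  FIRST[C]={a,c}
pass 2: done
  FIRST[S]={b,c,d}  FIRST[A]={b}  FIRST[B]={b,d}  FIRST[C]={a,c}

FIRST(B) = ["b", "d"]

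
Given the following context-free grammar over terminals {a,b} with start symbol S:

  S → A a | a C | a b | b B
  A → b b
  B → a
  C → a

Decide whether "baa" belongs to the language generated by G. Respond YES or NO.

CNF form of G:
  S -> A T1 | T0 B | T1 C | T1 T0
  A -> T0 T0
  B -> a
  C -> a
  T0 -> b
  T1 -> a

CYK fill:
  [0..0]={T0}  "b"  orig:{}
  [1..1]={B,C,T1}  "a"  orig:{B,C}
  [2..2]={B,C,T1}  "a"  orig:{B,C}
  [0..1]={S}  "ba"
  [1..2]={S}  "aa"
  [0..2]=∅  "baa"

S ∉ T[0,2] ⇒ NO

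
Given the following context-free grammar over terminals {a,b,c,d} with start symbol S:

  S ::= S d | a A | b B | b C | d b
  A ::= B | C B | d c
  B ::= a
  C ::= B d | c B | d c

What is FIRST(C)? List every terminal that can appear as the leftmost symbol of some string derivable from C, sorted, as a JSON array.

Compute FIRST by fixpoint:
iter 1:
  A via A→d c: +{d}
  B via B→a: +{a}
  C via C→B d: +{a}
  C via C→c B: +{c}
  C via C→d c: +{d}
  S via S→a A: +{a}
  S via S→b B: +{b}
  S via S→d b: +{d}
  FIRST[S]={a,b,d}  FIRST[A]={d}  FIRST[B]={a}  FIRST[C]={a,c,d}
iter 2:
  A via A→B: +{a}
  A via A→C B: +{c}
  FIRST[S]={a,b,d}  FIRST[A]={a,c,d}  FIRST[B]={a}  FIRST[C]={a,c,d}
iter 3: done
  FIRST[S]={a,b,d}  FIRST[A]={a,c,d}  FIRST[B]={a}  FIRST[C]={a,c,d}

FIRST(C) = ["a", "c", "d"]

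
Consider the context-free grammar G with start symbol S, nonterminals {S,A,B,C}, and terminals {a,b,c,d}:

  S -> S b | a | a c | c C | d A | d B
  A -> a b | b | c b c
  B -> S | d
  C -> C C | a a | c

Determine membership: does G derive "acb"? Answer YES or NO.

Convert to CNF:
  S -> S T1 | T0 T2 | T2 C | T3 A | T3 B | a
  A -> T0 T1 | T2 X4 | b
  B -> S T1 | T0 T2 | T2 C | T3 A | T3 B | a | d
  C -> C C | T0 T0 | c
  T0 -> a
  T1 -> b
  T2 -> c
  T3 -> d
  X4 -> T1 T2

CYK table (by increasing span):
  [0..0]={B,S,T0}  "a"  orig:{B,S}
  [1..1]={C,T2}  "c"  orig:{C}
  [2..2]={A,T1}  "b"  orig:{A}
  [0..1]={B,S}  "ac"
  [1..2]=∅  "cb"
  [0..2]={B,S}  "acb"

S ∈ T[0,2] ⇒ YES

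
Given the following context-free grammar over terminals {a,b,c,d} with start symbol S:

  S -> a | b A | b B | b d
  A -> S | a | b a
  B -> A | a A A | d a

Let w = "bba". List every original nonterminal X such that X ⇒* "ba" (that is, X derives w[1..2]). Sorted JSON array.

CNF form of G:
  S -> T0 A | T0 B | T0 T2 | a
  A -> T0 A | T0 B | T0 T1 | T0 T2 | a
  B -> T0 A | T0 B | T0 T1 | T0 T2 | T1 X3 | T2 T1 | a
  T0 -> b
  T1 -> a
  T2 -> d
  X3 -> A A

Fill CYK table bottom-up (cells [i..j] with 1 ≤ i ≤ j ≤ 2 only):
  [1..1]={T0}  "b"  orig:{}
  [2..2]={A,B,S,T1}  "a"  orig:{A,B,S}
  [1..2]={A,B,S}  "ba"

Original NTs in T[1,2] deriving "ba": ["A", "B", "S"]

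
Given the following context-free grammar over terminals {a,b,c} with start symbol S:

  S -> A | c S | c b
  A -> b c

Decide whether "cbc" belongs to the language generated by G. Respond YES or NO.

Convert to CNF:
  S -> T0 T1 | T1 S | T1 T0
  A -> T0 T1
  T0 -> b
  T1 -> c

CYK fill:
  [0..0]={T1}  "c"  orig:{}
  [1..1]={T0}  "b"  orig:{}
  [2..2]={T1}  "c"  orig:{}
  [0..1]={S}  "cb"
  [1..2]={A,S}  "bc"
  [0..2]={S}  "cbc"

S ∈ T[0,2] ⇒ YES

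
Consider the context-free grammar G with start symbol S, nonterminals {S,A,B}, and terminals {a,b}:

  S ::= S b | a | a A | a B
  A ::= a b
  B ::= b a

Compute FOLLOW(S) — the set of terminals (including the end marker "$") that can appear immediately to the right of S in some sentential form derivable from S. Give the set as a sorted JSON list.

FIRST sets, iterate to fixpoint:
[1]
  A via A→a b: +{a}
  B via B→b a: +{b}
  S via S→a: +{a}
  S: {a}  A: {a}  B: {b}
[2] — fixpoint
  S: {a}  A: {a}  B: {b}

FOLLOW sets:
initialize: $ ∈ FOLLOW(S)
iter 1:
  S→S b: FOLLOW(S) ⊇ FIRST(b) = {b}; new: +{b}
  S→a A: FOLLOW(A) ⊇ FOLLOW(S) ⊇ {$,b}; new: +{$,b}
  S→a B: FOLLOW(B) ⊇ FOLLOW(S) ⊇ {$,b}; new: +{$,b}
  S: {$,b}  A: {$,b}  B: {$,b}
iter 2: (no change)
  S: {$,b}  A: {$,b}  B: {$,b}

FOLLOW(S) = ["$", "b"]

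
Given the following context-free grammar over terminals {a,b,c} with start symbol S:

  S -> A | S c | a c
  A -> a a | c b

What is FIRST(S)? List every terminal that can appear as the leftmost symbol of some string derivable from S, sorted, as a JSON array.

FIRST iteration:
iter 1:
  A via A→a a: +{a}
  A via A→c b: +{c}
  S via S→A: +{a,c}
  S: {a,c}  A: {a,c}
iter 2: (stable)
  S: {a,c}  A: {a,c}

FIRST(S) = ["a", "c"]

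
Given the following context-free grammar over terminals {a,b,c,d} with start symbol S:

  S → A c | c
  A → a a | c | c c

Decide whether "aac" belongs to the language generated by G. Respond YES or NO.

CNF form of G:
  S -> A T1 | c
  A -> T0 T0 | T1 T1 | c
  T0 -> a
  T1 -> c

CYK fill:
  cell(0,0) a: {T0}  orig:{}
  cell(1,1) a: {T0}  orig:{}
  cell(2,2) c: {A,S,T1}  orig:{A,S}
  cell(0,1) aa: {A}
  cell(1,2) ac: ∅
  cell(0,2) aac: {S}

S ∈ T[0,2] ⇒ YES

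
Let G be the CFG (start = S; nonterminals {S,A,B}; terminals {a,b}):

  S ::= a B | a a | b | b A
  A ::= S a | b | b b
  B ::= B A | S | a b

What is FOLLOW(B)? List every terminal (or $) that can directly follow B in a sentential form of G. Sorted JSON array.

FIRST iteration:
pass 1:
  A via A→b: +{b}
  B via B→a b: +{a}
  S via S→a B: +{a}
  S via S→b: +{b}
  S: {a,b}  A: {b}  B: {a}
pass 2:
  A via A→S a: +{a}
  B via B→S: +{b}
  S: {a,b}  A: {a,b}  B: {a,b}
pass 3: (no change)
  S: {a,b}  A: {a,b}  B: {a,b}

FOLLOW sets:
FOLLOW(S) := {$}
[1]
  A→S a: FOLLOW(S) ⊇ FIRST(a) = {a}; new: +{a}
  B→B A: FOLLOW(B) ⊇ FIRST(A) = {a,b}; new: +{a,b}
  B→B A: FOLLOW(A) ⊇ FOLLOW(B) ⊇ {a,b}; new: +{a,b}
  B→S: FOLLOW(S) ⊇ FOLLOW(B) ⊇ {a,b}; new: +{b}
  S→a B: FOLLOW(B) ⊇ FOLLOW(S) ⊇ {$,a,b}; new: +{$}
  S→b A: FOLLOW(A) ⊇ FOLLOW(S) ⊇ {$,a,b}; new: +{$}
  S: {$,a,b}  A: {$,a,b}  B: {$,a,b}
[2] done
  S: {$,a,b}  A: {$,a,b}  B: {$,a,b}

FOLLOW(B) = ["$", "a", "b"]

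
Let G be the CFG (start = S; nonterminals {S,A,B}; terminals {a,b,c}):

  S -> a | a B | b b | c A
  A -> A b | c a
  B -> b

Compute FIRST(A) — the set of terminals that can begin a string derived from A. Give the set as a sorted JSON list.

Compute FIRST by fixpoint:
pass 1:
  A via A→c a: +{c}
  B via B→b: +{b}
  S via S→a: +{a}
  S via S→b b: +{b}
  S via S→c A: +{c}
  FIRST(S)={a,b,c}  FIRST(A)={c}  FIRST(B)={b}
pass 2: (no change)
  FIRST(S)={a,b,c}  FIRST(A)={c}  FIRST(B)={b}

FIRST(A) = ["c"]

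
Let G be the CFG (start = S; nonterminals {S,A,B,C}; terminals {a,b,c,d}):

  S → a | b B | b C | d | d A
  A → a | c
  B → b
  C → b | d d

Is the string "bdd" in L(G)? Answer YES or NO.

Convert to CNF:
  S -> T0 A | T1 B | T1 C | a | d
  A -> a | c
  B -> b
  C -> T0 T0 | b
  T0 -> d
  T1 -> b

CYK fill:
  T[0,0] 'b' = {B,C,T1}  orig:{B,C}
  T[1,1] 'd' = {S,T0}  orig:{S}
  T[2,2] 'd' = {S,T0}  orig:{S}
  T[0,1] 'bd' = ∅
  T[1,2] 'dd' = {C}
  T[0,2] 'bdd' = {S}

S ∈ T[0,2] ⇒ YES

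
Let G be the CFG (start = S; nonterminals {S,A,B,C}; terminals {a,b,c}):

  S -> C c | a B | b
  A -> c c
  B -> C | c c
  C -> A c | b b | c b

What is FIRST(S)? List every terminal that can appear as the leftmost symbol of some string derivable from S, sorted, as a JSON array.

FIRST iteration:
[1]
  A via A→c c: +{c}
  B via B→c c: +{c}
  C via C→A c: +{c}
  C via C→b b: +{b}
  S via S→C c: +{b,c}
  S via S→a B: +{a}
  FIRST[S]={a,b,c}  FIRST[A]={c}  FIRST[B]={c}  FIRST[C]={b,c}
[2]
  B via B→C: +{b}
  FIRST[S]={a,b,c}  FIRST[A]={c}  FIRST[B]={b,c}  FIRST[C]={b,c}
[3] (no change)
  FIRST[S]={a,b,c}  FIRST[A]={c}  FIRST[B]={b,c}  FIRST[C]={b,c}

FIRST(S) = ["a", "b", "c"]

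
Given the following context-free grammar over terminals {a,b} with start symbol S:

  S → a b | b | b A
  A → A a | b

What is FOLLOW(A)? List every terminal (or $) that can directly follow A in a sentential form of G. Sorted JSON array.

Compute FIRST by fixpoint:
pass 1:
  A via A→b: +{b}
  S via S→a b: +{a}
  S via S→b: +{b}
  S: {a,b}  A: {b}
pass 2: — fixpoint
  S: {a,b}  A: {b}

FOLLOW iteration:
FOLLOW(S) := {$}
[1]
  A→A a: FOLLOW(A) ⊇ FIRST(a) = {a}; new: +{a}
  S→b A: FOLLOW(A) ⊇ FOLLOW(S) ⊇ {$}; new: +{$}
  S: {$}  A: {$,a}
[2] — fixpoint
  S: {$}  A: {$,a}

FOLLOW(A) = ["$", "a"]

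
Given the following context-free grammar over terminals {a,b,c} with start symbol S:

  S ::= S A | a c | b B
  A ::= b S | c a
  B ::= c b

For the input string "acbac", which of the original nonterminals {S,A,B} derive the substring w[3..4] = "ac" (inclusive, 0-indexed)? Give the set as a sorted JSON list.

Convert to CNF:
  S -> S A | T0 B | T2 T1
  A -> T0 S | T1 T2
  B -> T1 T0
  T0 -> b
  T1 -> c
  T2 -> a

CYK fill, restricted to cells inside w[3..4]:
  T[3,3] 'a' = {T2}  orig:{}
  T[4,4] 'c' = {T1}  orig:{}
  T[3,4] 'ac' = {S}

Original NTs in T[3,4] deriving "ac": ["S"]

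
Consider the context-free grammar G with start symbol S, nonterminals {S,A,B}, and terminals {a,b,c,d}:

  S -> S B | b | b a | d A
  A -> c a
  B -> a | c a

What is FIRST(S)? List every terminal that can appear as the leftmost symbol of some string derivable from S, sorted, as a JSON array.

FIRST sets, iterate to fixpoint:
round 1:
  A via A→c a: +{c}
  B via B→a: +{a}
  B via B→c a: +{c}
  S via S→b: +{b}
  S via S→d A: +{d}
  FIRST[S]={b,d}  FIRST[A]={c}  FIRST[B]={a,c}
round 2: done
  FIRST[S]={b,d}  FIRST[A]={c}  FIRST[B]={a,c}

FIRST(S) = ["b", "d"]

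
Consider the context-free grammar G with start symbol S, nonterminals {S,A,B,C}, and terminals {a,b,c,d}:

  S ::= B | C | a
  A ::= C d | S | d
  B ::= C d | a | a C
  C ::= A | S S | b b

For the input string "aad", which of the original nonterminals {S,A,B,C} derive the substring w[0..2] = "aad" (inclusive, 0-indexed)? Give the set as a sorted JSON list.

CNF form of G:
  S -> C T0 | S S | T1 C | T2 T2 | a | d
  A -> C T0 | S S | T1 C | T2 T2 | a | d
  B -> C T0 | T1 C | a
  C -> C T0 | S S | T1 C | T2 T2 | a | d
  T0 -> d
  T1 -> a
  T2 -> b

CYK fill (cells [i..j] with 0 ≤ i ≤ j ≤ 2 only):
  T[0,0] 'a' = {A,B,C,S,T1}  orig:{A,B,C,S}
  T[1,1] 'a' = {A,B,C,S,T1}  orig:{A,B,C,S}
  T[2,2] 'd' = {A,C,S,T0}  orig:{A,C,S}
  T[0,1] 'aa' = {A,B,C,S}
  T[1,2] 'ad' = {A,B,C,S}
  T[0,2] 'aad' = {A,B,C,S}

Original NTs in T[0,2] deriving "aad": ["A", "B", "C", "S"]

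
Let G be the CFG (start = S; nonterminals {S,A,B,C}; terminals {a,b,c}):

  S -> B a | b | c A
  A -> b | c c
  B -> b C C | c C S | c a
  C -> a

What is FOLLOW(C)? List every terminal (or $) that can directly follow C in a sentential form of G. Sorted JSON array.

FIRST sets, iterate to fixpoint:
iter 1:
  A via A→b: +{b}
  A via A→c c: +{c}
  B via B→b C C: +{b}
  B via B→c C S: +{c}
  C via C→a: +{a}
  S via S→B a: +{b,c}
  S: {b,c}  A: {b,c}  B: {b,c}  C: {a}
iter 2: — fixpoint
  S: {b,c}  A: {b,c}  B: {b,c}  C: {a}

FOLLOW iteration:
initialize: $ ∈ FOLLOW(S)
[1]
  B→b C C: FOLLOW(C) ⊇ FIRST(C) = {a}; new: +{a}
  B→c C S: FOLLOW(C) ⊇ FIRST(S) = {b,c}; new: +{b,c}
  S→B a: FOLLOW(B) ⊇ FIRST(a) = {a}; new: +{a}
  S→c A: FOLLOW(A) ⊇ FOLLOW(S) ⊇ {$}; new: +{$}
  FOLLOW[S]={$}  FOLLOW[A]={$}  FOLLOW[B]={a}  FOLLOW[C]={a,b,c}
[2]
  B→c C S: FOLLOW(S) ⊇ FOLLOW(B) ⊇ {a}; new: +{a}
  S→c A: FOLLOW(A) ⊇ FOLLOW(S) ⊇ {$,a}; new: +{a}
  FOLLOW[S]={$,a}  FOLLOW[A]={$,a}  FOLLOW[B]={a}  FOLLOW[C]={a,b,c}
[3] — fixpoint
  FOLLOW[S]={$,a}  FOLLOW[A]={$,a}  FOLLOW[B]={a}  FOLLOW[C]={a,b,c}

FOLLOW(C) = ["a", "b", "c"]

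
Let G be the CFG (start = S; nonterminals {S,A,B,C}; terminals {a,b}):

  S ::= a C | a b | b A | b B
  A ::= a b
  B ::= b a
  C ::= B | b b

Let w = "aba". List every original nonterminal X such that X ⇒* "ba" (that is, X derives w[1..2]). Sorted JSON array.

CNF form of G:
  S -> T0 C | T0 T1 | T1 A | T1 B
  A -> T0 T1
  B -> T1 T0
  C -> T1 T0 | T1 T1
  T0 -> a
  T1 -> b

CYK fill, restricted to cells inside w[1..2]:
  cell(1,1) b: {T1}  orig:{}
  cell(2,2) a: {T0}  orig:{}
  cell(1,2) ba: {B,C}

Original NTs in T[1,2] deriving "ba": ["B", "C"]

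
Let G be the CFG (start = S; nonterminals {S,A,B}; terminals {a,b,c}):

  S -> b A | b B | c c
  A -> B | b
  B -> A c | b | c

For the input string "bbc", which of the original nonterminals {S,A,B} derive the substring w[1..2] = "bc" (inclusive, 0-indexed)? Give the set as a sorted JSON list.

Convert to CNF:
  S -> T0 T0 | T1 A | T1 B
  A -> A T0 | b | c
  B -> A T0 | b | c
  T0 -> c
  T1 -> b

CYK fill — only the sub-triangle for w[1..2]:
  T[1,1] 'b' = {A,B,T1}  orig:{A,B}
  T[2,2] 'c' = {A,B,T0}  orig:{A,B}
  T[1,2] 'bc' = {A,B,S}

Original NTs in T[1,2] deriving "bc": ["A", "B", "S"]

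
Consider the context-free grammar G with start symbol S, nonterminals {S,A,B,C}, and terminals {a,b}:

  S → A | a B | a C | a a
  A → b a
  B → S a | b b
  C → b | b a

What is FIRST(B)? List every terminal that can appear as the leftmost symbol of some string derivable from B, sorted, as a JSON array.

Compute FIRST by fixpoint:
round 1:
  A via A→b a: +{b}
  B via B→b b: +{b}
  C via C→b: +{b}
  S via S→A: +{b}
  S via S→a B: +{a}
  FIRST[S]={a,b}  FIRST[A]={b}  FIRST[B]={b}  FIRST[C]={b}
round 2:
  B via B→S a: +{a}
  FIRST[S]={a,b}  FIRST[A]={b}  FIRST[B]={a,b}  FIRST[C]={b}
round 3: — fixpoint
  FIRST[S]={a,b}  FIRST[A]={b}  FIRST[B]={a,b}  FIRST[C]={b}

FIRST(B) = ["a", "b"]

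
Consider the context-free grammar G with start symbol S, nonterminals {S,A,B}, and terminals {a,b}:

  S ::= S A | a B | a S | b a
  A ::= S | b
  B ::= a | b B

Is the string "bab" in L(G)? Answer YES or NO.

CNF form of G:
  S -> S A | T0 B | T0 S | T1 T0
  A -> S A | T0 B | T0 S | T1 T0 | b
  B -> T1 B | a
  T0 -> a
  T1 -> b

CYK fill:
  [0..0]={A,T1}  "b"  orig:{A}
  [1..1]={B,T0}  "a"  orig:{B}
  [2..2]={A,T1}  "b"  orig:{A}
  [0..1]={A,B,S}  "ba"
  [1..2]=∅  "ab"
  [0..2]={A,S}  "bab"

S ∈ T[0,2] ⇒ YES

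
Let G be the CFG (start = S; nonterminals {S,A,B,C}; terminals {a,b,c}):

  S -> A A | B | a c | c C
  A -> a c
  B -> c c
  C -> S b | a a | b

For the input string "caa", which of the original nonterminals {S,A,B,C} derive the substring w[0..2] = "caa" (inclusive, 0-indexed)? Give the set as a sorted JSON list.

CNF form of G:
  S -> A A | T0 T1 | T1 C | T1 T1
  A -> T0 T1
  B -> T1 T1
  C -> S T2 | T0 T0 | b
  T0 -> a
  T1 -> c
  T2 -> b

Fill CYK table bottom-up — only the sub-triangle for w[0..2]:
  cell(0,0) c: {T1}  orig:{}
  cell(1,1) a: {T0}  orig:{}
  cell(2,2) a: {T0}  orig:{}
  cell(0,1) ca: ∅
  cell(1,2) aa: {C}
  cell(0,2) caa: {S}

Original NTs in T[0,2] deriving "caa": ["S"]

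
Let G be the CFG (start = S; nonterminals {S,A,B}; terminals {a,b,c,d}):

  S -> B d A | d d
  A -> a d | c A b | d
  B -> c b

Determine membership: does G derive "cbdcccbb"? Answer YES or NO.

CNF form of G:
  S -> B X5 | T1 T1
  A -> T0 T1 | T2 X4 | d
  B -> T2 T3
  T0 -> a
  T1 -> d
  T2 -> c
  T3 -> b
  X4 -> A T3
  X5 -> T1 A

Fill CYK table bottom-up:
  [0..0]={T2}  "c"  orig:{}
  [1..1]={T3}  "b"  orig:{}
  [2..2]={A,T1}  "d"  orig:{A}
  [3..3]={T2}  "c"  orig:{}
  [4..4]={T2}  "c"  orig:{}
  [5..5]={T2}  "c"  orig:{}
  [6..6]={T3}  "b"  orig:{}
  [7..7]={T3}  "b"  orig:{}
  [0..1]={B}  "cb"
  [1..2]=∅  "bd"
  [2..3]=∅  "dc"
  [3..4]=∅  "cc"
  [4..5]=∅  "cc"
  [5..6]={B}  "cb"
  [6..7]=∅  "bb"
  [0..2]=∅  "cbd"
  [1..3]=∅  "bdc"
  [2..4]=∅  "dcc"
  [3..5]=∅  "ccc"
  [4..6]=∅  "ccb"
  [5..7]=∅  "cbb"
  [0..3]=∅  "cbdc"
  [1..4]=∅  "bdcc"
  [2..5]=∅  "dccc"
  [3..6]=∅  "cccb"
  [4..7]=∅  "ccbb"
  [0..4]=∅  "cbdcc"
  [1..5]=∅  "bdccc"
  [2..6]=∅  "dcccb"
  [3..7]=∅  "cccbb"
  [0..5]=∅  "cbdccc"
  [1..6]=∅  "bdcccb"
  [2..7]=∅  "dcccbb"
  [0..6]=∅  "cbdcccb"
  [1..7]=∅  "bdcccbb"
  [0..7]=∅  "cbdcccbb"

S ∉ T[0,7] ⇒ NO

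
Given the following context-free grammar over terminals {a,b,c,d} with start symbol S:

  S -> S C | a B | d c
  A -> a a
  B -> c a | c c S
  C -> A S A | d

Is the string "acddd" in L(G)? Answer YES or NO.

Convert to CNF:
  S -> S C | T0 B | T2 T1
  A -> T0 T0
  B -> T1 T0 | T1 X3
  C -> A X4 | d
  T0 -> a
  T1 -> c
  T2 -> d
  X3 -> T1 S
  X4 -> S A

CYK table (by increasing span):
  [0..0]={T0}  "a"  orig:{}
  [1..1]={T1}  "c"  orig:{}
  [2..2]={C,T2}  "d"  orig:{C}
  [3..3]={C,T2}  "d"  orig:{C}
  [4..4]={C,T2}  "d"  orig:{C}
  [0..1]=∅  "ac"
  [1..2]=∅  "cd"
  [2..3]=∅  "dd"
  [3..4]=∅  "dd"
  [0..2]=∅  "acd"
  [1..3]=∅  "cdd"
  [2..4]=∅  "ddd"
  [0..3]=∅  "acdd"
  [1..4]=∅  "cddd"
  [0..4]=∅  "acddd"

S ∉ T[0,4] ⇒ NO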